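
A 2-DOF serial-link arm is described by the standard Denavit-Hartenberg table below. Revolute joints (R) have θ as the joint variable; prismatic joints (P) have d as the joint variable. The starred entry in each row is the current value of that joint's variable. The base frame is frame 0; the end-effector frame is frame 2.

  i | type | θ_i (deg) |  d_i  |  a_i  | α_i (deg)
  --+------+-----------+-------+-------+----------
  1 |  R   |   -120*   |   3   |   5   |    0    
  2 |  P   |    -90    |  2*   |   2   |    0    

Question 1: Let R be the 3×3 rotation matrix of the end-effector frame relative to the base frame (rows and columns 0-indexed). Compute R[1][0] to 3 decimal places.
End-effector x-axis (col 0 of R) = (-0.8660,0.5000,0.0000)
R[1][0] = 0.5000

0.500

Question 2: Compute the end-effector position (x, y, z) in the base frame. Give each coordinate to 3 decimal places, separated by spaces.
after link 1: o_1 = (-2.5000, -4.3301, 3.0000)
after link 2: o_2 = (-4.2321, -3.3301, 5.0000)

-4.232 -3.330 5.000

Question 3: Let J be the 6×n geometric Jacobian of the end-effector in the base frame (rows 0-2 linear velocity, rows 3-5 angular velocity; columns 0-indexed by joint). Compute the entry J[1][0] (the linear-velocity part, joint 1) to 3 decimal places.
-4.232

axis z_0 = ẑ; lever o_n−o_0 = (-4.2321,-3.3301,5.0000)
cross product → J_v[:, 0] = (3.3301,-4.2321,0.0000)
J_ω[:, 0] = z_0
entry J[1][0] = -4.2321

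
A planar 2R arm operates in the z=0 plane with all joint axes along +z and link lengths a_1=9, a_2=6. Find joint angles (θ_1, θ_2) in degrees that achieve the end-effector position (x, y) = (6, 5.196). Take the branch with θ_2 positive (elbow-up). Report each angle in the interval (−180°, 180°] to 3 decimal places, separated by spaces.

cos θ_2 = (62.9984−9²−6²)/(2·9·6) = -0.5000; θ_2 = 120.0010° (elbow-up)
β = atan2(5.1960,6.0000) = 40.8926°; ψ = atan2(5.1961,5.9999) = 40.8935°
θ_1 = β − ψ = -0.0010°

-0.001 120.001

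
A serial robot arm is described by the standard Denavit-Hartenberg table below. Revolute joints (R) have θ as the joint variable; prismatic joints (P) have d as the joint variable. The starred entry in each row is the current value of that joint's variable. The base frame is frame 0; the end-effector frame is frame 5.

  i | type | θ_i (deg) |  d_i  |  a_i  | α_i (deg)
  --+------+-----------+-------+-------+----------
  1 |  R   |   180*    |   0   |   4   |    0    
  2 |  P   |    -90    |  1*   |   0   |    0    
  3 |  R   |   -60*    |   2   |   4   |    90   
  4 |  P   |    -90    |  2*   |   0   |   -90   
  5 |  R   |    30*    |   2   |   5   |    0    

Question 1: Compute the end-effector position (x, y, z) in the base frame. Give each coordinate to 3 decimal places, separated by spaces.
after link 1: o_1 = (-4.0000, 0.0000, 0.0000)
after link 2: o_2 = (-4.0000, 0.0000, 1.0000)
after link 3: o_3 = (-0.5359, 2.0000, 3.0000)
after link 4: o_4 = (0.4641, 0.2679, 3.0000)
after link 5: o_5 = (0.9462, 3.4330, -1.3301)

0.946 3.433 -1.330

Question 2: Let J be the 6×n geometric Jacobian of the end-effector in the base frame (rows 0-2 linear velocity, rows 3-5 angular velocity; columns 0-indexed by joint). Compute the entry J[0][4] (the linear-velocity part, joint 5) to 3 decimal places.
axis z_4 = (0.8660,0.5000,0.0000); lever o_n−o_4 = (0.4821,3.1651,-4.3301)
cross product → J_v[:, 4] = (-2.1651,3.7500,2.5000)
J_ω[:, 4] = z_4
entry J[0][4] = -2.1651

-2.165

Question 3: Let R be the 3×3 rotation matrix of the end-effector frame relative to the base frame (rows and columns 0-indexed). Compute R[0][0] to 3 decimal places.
-0.250

End-effector x-axis (col 0 of R) = (-0.2500,0.4330,-0.8660)
R[0][0] = -0.2500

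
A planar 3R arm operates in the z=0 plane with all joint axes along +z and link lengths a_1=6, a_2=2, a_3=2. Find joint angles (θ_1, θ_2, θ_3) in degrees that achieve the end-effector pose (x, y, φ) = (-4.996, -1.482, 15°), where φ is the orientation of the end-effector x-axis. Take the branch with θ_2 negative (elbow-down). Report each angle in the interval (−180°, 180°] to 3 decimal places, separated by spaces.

-149.999 -60.017 -134.984

wrist centre = target − a_3·(cos φ, sin φ) = (-6.9279, -1.9996)
cos θ_2 = (51.9937−6²−2²)/(2·6·2) = 0.4997; θ_2 = -60.0174° (elbow-down)
β = atan2(-1.9996,-6.9279) = -163.8999°; ψ = atan2(-1.7324,6.9995) = -13.9012°
θ_1 = β − ψ = -149.9986°
θ_3 = φ − θ_1 − θ_2 = -134.9839° (wrapped to (-180°,180°])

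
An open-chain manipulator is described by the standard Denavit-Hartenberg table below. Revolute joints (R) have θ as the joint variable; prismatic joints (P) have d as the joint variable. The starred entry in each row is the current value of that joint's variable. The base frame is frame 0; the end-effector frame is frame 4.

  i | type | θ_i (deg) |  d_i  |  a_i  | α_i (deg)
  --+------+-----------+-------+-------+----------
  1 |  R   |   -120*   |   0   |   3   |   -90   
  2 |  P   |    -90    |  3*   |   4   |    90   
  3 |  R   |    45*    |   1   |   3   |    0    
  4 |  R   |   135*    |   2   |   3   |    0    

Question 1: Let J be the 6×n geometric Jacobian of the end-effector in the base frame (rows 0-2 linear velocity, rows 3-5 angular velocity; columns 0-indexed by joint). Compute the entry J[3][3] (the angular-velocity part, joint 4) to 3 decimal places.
axis z_3 = (0.5000,0.8660,0.0000); lever o_n−o_3 = (1.0000,1.7321,-3.0000)
cross product → J_v[:, 3] = (-2.5981,1.5000,-0.0000)
J_ω[:, 3] = z_3
entry J[3][3] = 0.5000

0.500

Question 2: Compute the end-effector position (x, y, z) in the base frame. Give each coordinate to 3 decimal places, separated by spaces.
4.435 -2.561 3.121

after link 1: o_1 = (-1.5000, -2.5981, 0.0000)
after link 2: o_2 = (1.0981, -4.0981, 4.0000)
after link 3: o_3 = (3.4352, -4.2927, 6.1213)
after link 4: o_4 = (4.4352, -2.5607, 3.1213)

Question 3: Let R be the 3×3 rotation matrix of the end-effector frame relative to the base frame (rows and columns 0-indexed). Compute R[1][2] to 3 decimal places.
0.866

End-effector z-axis (col 2 of R) = (0.5000,0.8660,0.0000)
R[1][2] = 0.8660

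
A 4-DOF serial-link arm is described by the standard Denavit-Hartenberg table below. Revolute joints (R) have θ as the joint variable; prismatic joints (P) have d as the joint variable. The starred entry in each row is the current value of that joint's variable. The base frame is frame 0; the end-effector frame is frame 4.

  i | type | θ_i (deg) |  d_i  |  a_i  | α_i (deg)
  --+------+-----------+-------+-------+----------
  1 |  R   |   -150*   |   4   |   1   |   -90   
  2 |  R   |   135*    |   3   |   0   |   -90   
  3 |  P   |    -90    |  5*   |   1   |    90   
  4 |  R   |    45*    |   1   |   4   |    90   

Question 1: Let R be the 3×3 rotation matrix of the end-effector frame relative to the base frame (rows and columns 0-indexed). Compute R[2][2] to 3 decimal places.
-0.500

End-effector z-axis (col 2 of R) = (-0.0795,-0.8624,-0.5000)
R[2][2] = -0.5000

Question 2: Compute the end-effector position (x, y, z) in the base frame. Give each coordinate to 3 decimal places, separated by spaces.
6.730 -3.999 10.243

after link 1: o_1 = (-0.8660, -0.5000, 4.0000)
after link 2: o_2 = (0.6340, -3.0981, 4.0000)
after link 3: o_3 = (4.1958, -2.1963, 7.5355)
after link 4: o_4 = (6.7297, -3.9994, 10.2426)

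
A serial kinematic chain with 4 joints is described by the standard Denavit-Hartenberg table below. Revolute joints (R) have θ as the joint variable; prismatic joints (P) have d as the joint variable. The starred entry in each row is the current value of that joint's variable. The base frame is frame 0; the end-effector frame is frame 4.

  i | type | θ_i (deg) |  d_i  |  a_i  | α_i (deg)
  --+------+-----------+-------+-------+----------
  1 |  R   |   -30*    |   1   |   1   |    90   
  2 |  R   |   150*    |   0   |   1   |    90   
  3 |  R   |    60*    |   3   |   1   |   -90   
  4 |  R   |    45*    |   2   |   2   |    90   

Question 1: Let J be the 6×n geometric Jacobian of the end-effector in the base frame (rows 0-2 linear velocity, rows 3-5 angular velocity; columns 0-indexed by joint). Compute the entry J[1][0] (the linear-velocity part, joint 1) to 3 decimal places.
axis z_0 = ẑ; lever o_n−o_0 = (-0.3490,-3.3674,2.6109)
cross product → J_v[:, 0] = (3.3674,-0.3490,0.0000)
J_ω[:, 0] = z_0
entry J[1][0] = -0.3490

-0.349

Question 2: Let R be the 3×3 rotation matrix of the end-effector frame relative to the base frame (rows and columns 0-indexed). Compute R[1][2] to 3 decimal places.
End-effector z-axis (col 2 of R) = (-0.2652,-0.5540,0.7891)
R[1][2] = -0.5540

-0.554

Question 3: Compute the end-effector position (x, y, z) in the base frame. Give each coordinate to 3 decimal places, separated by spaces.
after link 1: o_1 = (0.8660, -0.5000, 1.0000)
after link 2: o_2 = (0.1160, -0.0670, 1.5000)
after link 3: o_3 = (0.6071, -1.3505, 4.3481)
after link 4: o_4 = (-0.3490, -3.3674, 2.6109)

-0.349 -3.367 2.611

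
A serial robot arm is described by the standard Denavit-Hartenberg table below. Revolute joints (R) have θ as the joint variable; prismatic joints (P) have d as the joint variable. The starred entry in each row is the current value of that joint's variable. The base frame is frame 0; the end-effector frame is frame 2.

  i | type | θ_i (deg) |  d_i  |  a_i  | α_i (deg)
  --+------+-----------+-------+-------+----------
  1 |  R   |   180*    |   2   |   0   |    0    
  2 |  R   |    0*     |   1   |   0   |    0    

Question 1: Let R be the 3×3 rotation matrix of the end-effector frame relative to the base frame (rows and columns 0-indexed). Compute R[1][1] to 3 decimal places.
-1.000

End-effector y-axis (col 1 of R) = (-0.0000,-1.0000,0.0000)
R[1][1] = -1.0000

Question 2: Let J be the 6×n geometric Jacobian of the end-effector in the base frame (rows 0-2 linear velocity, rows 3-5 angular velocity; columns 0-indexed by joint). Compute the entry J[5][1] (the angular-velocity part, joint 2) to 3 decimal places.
axis z_1 = (0.0000,0.0000,1.0000); lever o_n−o_1 = (0.0000,0.0000,1.0000)
cross product → J_v[:, 1] = (0.0000,0.0000,0.0000)
J_ω[:, 1] = z_1
entry J[5][1] = 1.0000

1.000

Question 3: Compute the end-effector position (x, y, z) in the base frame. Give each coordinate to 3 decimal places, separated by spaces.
0.000 0.000 3.000

after link 1: o_1 = (0.0000, 0.0000, 2.0000)
after link 2: o_2 = (0.0000, 0.0000, 3.0000)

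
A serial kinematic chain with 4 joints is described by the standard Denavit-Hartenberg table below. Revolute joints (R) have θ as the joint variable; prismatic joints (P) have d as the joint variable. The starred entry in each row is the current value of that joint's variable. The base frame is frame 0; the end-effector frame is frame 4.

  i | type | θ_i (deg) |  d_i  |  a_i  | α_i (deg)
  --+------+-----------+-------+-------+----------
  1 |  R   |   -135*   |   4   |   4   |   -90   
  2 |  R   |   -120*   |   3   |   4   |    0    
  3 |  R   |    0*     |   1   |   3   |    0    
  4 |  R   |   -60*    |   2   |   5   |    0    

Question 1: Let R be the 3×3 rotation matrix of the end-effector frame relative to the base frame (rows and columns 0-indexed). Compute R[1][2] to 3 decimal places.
-0.707

End-effector z-axis (col 2 of R) = (0.7071,-0.7071,0.0000)
R[1][2] = -0.7071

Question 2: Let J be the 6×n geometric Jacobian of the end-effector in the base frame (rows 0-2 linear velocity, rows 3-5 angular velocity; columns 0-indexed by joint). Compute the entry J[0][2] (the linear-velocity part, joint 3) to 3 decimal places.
-1.837

axis z_2 = (0.7071,-0.7071,0.0000); lever o_n−o_2 = (6.7175,2.4749,2.5981)
cross product → J_v[:, 2] = (-1.8371,-1.8371,6.5000)
J_ω[:, 2] = z_2
entry J[0][2] = -1.8371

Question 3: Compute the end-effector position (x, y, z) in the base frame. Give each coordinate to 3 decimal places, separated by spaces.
7.425 -1.061 10.062

after link 1: o_1 = (-2.8284, -2.8284, 4.0000)
after link 2: o_2 = (0.7071, -3.5355, 7.4641)
after link 3: o_3 = (2.4749, -3.1820, 10.0622)
after link 4: o_4 = (7.4246, -1.0607, 10.0622)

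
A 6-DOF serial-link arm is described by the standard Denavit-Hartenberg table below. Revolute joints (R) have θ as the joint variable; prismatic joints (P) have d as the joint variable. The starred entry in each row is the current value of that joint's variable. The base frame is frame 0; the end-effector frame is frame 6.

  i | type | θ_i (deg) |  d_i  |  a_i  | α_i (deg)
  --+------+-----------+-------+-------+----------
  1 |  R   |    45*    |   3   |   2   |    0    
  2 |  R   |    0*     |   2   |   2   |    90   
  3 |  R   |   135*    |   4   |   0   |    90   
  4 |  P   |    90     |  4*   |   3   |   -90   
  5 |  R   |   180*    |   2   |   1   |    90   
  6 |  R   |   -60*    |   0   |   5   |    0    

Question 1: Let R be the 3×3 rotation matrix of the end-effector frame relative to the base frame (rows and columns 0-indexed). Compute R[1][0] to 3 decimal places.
End-effector x-axis (col 0 of R) = (-0.7866,-0.0795,0.6124)
R[1][0] = -0.0795

-0.079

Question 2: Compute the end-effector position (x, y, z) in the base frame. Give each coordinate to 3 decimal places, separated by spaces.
after link 1: o_1 = (1.4142, 1.4142, 3.0000)
after link 2: o_2 = (2.8284, 2.8284, 5.0000)
after link 3: o_3 = (5.6569, -0.0000, 5.0000)
after link 4: o_4 = (9.7782, -0.1213, 7.8284)
after link 5: o_5 = (10.0711, 1.5858, 6.4142)
after link 6: o_6 = (6.1382, 1.1885, 9.4761)

6.138 1.188 9.476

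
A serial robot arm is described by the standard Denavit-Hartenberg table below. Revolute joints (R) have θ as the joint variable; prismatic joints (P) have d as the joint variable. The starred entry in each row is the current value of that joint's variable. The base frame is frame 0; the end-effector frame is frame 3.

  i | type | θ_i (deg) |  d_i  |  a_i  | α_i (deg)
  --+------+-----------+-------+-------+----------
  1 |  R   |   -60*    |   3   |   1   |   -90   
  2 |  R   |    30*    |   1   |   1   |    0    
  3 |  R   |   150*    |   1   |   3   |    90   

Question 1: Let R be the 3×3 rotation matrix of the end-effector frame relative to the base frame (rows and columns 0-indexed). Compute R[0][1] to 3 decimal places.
0.866

End-effector y-axis (col 1 of R) = (0.8660,0.5000,0.0000)
R[0][1] = 0.8660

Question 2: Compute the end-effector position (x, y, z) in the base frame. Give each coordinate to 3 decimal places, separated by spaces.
after link 1: o_1 = (0.5000, -0.8660, 3.0000)
after link 2: o_2 = (1.7990, -1.1160, 2.5000)
after link 3: o_3 = (1.1651, 1.9821, 2.5000)

1.165 1.982 2.500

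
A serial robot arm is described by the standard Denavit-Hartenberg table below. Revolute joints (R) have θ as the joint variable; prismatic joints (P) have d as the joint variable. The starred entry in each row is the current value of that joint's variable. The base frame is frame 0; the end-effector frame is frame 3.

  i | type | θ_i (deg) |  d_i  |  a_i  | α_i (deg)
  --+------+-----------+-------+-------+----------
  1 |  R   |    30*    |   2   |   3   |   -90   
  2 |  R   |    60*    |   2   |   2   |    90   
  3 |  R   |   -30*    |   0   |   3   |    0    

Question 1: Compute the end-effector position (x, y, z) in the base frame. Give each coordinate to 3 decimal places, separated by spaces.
after link 1: o_1 = (2.5981, 1.5000, 2.0000)
after link 2: o_2 = (2.4641, 3.7321, 0.2679)
after link 3: o_3 = (4.3391, 3.0825, -1.9821)

4.339 3.083 -1.982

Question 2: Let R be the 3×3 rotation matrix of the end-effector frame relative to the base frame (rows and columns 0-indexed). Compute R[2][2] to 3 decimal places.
0.500

End-effector z-axis (col 2 of R) = (0.7500,0.4330,0.5000)
R[2][2] = 0.5000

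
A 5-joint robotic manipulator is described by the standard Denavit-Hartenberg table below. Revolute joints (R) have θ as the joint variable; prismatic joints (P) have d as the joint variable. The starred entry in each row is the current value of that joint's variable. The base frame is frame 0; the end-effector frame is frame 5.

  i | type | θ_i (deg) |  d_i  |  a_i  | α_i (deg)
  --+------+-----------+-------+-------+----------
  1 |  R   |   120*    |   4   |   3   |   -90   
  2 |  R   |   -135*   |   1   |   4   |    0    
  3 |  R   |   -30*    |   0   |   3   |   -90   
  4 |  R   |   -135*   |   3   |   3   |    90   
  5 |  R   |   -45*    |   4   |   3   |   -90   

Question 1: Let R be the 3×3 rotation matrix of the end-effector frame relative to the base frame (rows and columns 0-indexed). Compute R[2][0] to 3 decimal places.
End-effector x-axis (col 0 of R) = (-0.5830,0.0098,-0.8124)
R[2][0] = -0.8124

-0.812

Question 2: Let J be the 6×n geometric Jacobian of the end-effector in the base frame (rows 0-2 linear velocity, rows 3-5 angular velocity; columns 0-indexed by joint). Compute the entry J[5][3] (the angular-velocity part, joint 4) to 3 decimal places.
0.966

axis z_3 = (-0.1294,0.2241,0.9659); lever o_n−o_3 = (-3.9154,5.1958,-0.8206)
cross product → J_v[:, 3] = (-5.2027,-3.8881,0.2052)
J_ω[:, 3] = z_3
entry J[5][3] = 0.9659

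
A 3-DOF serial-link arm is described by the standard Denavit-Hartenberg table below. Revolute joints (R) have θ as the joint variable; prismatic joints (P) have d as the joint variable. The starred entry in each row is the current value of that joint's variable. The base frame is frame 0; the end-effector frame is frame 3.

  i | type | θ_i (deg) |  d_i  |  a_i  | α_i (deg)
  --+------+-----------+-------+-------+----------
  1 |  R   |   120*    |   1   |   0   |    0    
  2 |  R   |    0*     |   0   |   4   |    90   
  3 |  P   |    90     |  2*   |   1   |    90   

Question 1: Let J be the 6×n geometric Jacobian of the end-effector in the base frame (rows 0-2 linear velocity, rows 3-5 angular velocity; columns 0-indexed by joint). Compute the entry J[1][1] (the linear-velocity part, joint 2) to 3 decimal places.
axis z_1 = (0.0000,0.0000,1.0000); lever o_n−o_1 = (-0.2679,4.4641,1.0000)
cross product → J_v[:, 1] = (-4.4641,-0.2679,0.0000)
J_ω[:, 1] = z_1
entry J[1][1] = -0.2679

-0.268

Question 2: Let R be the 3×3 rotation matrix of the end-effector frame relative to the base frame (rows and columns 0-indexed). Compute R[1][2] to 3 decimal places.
End-effector z-axis (col 2 of R) = (-0.5000,0.8660,-0.0000)
R[1][2] = 0.8660

0.866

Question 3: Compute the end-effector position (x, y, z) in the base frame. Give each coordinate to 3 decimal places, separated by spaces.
-0.268 4.464 2.000

after link 1: o_1 = (0.0000, 0.0000, 1.0000)
after link 2: o_2 = (-2.0000, 3.4641, 1.0000)
after link 3: o_3 = (-0.2679, 4.4641, 2.0000)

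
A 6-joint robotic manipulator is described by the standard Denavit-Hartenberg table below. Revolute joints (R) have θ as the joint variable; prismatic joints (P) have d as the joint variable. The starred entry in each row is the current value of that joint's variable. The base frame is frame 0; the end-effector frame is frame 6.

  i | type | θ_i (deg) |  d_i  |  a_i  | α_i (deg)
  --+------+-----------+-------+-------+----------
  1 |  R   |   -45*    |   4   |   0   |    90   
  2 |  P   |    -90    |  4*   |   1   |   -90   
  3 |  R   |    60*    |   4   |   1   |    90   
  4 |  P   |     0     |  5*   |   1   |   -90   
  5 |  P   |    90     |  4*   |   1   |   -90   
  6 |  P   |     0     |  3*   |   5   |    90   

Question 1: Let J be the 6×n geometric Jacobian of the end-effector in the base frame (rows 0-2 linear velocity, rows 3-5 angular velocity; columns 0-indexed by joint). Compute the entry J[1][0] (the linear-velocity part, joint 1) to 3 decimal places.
axis z_0 = ẑ; lever o_n−o_0 = (2.5696,-8.7441,4.3660)
cross product → J_v[:, 0] = (8.7441,2.5696,-0.0000)
J_ω[:, 0] = z_0
entry J[1][0] = 2.5696

2.570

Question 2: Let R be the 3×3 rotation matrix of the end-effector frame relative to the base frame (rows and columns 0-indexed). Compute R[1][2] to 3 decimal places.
-0.707

End-effector z-axis (col 2 of R) = (0.7071,-0.7071,0.0000)
R[1][2] = -0.7071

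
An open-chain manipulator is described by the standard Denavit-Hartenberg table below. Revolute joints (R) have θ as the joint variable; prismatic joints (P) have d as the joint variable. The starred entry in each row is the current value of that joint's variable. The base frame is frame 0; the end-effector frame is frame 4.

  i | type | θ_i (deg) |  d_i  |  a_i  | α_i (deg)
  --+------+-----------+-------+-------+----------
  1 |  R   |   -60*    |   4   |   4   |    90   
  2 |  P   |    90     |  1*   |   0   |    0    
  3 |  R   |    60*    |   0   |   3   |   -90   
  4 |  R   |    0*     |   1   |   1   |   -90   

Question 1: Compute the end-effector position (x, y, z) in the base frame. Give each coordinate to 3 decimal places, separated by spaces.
after link 1: o_1 = (2.0000, -3.4641, 4.0000)
after link 2: o_2 = (1.1340, -3.9641, 4.0000)
after link 3: o_3 = (-0.1651, -1.7141, 5.5000)
after link 4: o_4 = (-0.8481, -0.5311, 5.1340)

-0.848 -0.531 5.134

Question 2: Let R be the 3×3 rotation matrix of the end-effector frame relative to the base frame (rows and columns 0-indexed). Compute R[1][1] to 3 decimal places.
-0.433

End-effector y-axis (col 1 of R) = (0.2500,-0.4330,0.8660)
R[1][1] = -0.4330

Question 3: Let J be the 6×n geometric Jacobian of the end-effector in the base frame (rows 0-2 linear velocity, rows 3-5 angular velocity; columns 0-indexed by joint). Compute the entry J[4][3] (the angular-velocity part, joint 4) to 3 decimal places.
axis z_3 = (-0.2500,0.4330,-0.8660); lever o_n−o_3 = (-0.6830,1.1830,-0.3660)
cross product → J_v[:, 3] = (0.8660,0.5000,-0.0000)
J_ω[:, 3] = z_3
entry J[4][3] = 0.4330

0.433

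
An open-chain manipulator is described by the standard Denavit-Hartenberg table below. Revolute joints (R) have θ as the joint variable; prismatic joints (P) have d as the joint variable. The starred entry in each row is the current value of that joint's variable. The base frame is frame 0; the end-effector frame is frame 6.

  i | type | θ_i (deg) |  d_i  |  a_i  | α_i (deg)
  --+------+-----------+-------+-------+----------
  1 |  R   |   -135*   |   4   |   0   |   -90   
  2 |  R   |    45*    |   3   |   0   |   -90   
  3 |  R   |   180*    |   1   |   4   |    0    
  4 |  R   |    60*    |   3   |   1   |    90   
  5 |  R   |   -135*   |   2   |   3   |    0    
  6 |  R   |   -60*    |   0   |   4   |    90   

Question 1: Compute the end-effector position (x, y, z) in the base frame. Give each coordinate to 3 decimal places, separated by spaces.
1.438 4.715 4.230

after link 1: o_1 = (0.0000, 0.0000, 4.0000)
after link 2: o_2 = (2.1213, -2.1213, 4.0000)
after link 3: o_3 = (4.6213, 0.3787, 6.1213)
after link 4: o_4 = (6.9837, 1.5163, 4.3536)
after link 5: o_5 = (4.2526, 2.7975, 6.3283)
after link 6: o_6 = (1.4383, 4.7152, 4.2302)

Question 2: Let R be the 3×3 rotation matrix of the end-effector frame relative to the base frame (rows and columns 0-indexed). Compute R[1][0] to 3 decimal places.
0.479

End-effector x-axis (col 0 of R) = (-0.7036,0.4794,-0.5245)
R[1][0] = 0.4794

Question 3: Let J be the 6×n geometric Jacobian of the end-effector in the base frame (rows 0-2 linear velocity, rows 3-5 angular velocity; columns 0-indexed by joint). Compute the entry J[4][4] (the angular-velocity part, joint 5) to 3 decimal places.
0.787

axis z_4 = (0.0795,0.7866,0.6124); lever o_n−o_4 = (-5.5454,3.1989,-0.1233)
cross product → J_v[:, 4] = (-2.0559,-3.3861,4.6160)
J_ω[:, 4] = z_4
entry J[4][4] = 0.7866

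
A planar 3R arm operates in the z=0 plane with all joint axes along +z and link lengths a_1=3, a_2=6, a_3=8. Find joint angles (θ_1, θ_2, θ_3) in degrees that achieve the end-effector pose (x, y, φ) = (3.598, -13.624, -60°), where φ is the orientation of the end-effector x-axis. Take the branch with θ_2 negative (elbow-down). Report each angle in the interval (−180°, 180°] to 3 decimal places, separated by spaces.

wrist centre = target − a_3·(cos φ, sin φ) = (-0.4020, -6.6958)
cos θ_2 = (44.9953−3²−6²)/(2·3·6) = -0.0001; θ_2 = -90.0075° (elbow-down)
β = atan2(-6.6958,-0.4020) = -93.4358°; ψ = atan2(-6.0000,2.9992) = -63.4409°
θ_1 = β − ψ = -29.9948°
θ_3 = φ − θ_1 − θ_2 = 60.0023° (wrapped to (-180°,180°])

-29.995 -90.007 60.002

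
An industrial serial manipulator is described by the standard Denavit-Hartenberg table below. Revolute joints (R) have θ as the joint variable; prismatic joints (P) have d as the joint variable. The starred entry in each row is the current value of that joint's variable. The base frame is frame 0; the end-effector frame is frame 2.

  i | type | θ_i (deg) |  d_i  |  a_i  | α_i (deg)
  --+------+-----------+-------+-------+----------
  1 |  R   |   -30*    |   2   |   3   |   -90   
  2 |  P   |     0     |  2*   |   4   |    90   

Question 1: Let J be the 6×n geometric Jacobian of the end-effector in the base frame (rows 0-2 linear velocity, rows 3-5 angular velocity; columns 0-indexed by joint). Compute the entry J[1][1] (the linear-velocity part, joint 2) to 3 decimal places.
prismatic axis z_1 = (0.5000,0.8660,0.0000)
J_v[:, 1] = z_1; J_ω[:, 1] = (0,0,0)
entry J[1][1] = 0.8660

0.866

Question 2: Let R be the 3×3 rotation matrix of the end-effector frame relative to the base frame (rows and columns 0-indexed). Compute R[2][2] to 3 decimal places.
End-effector z-axis (col 2 of R) = (0.0000,0.0000,1.0000)
R[2][2] = 1.0000

1.000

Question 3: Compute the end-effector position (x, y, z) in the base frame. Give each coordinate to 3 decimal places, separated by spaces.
after link 1: o_1 = (2.5981, -1.5000, 2.0000)
after link 2: o_2 = (7.0622, -1.7679, 2.0000)

7.062 -1.768 2.000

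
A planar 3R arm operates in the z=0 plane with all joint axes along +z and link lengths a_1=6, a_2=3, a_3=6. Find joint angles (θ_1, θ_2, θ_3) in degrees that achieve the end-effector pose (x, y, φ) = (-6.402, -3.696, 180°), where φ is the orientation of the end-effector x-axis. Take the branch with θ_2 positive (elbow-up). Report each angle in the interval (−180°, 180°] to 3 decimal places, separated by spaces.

-120.000 150.003 149.996

wrist centre = target − a_3·(cos φ, sin φ) = (-0.4020, -3.6960)
cos θ_2 = (13.8220−6²−3²)/(2·6·3) = -0.8661; θ_2 = 150.0034° (elbow-up)
β = atan2(-3.6960,-0.4020) = -96.2074°; ψ = atan2(1.4998,3.4018) = 23.7924°
θ_1 = β − ψ = -119.9998°
θ_3 = φ − θ_1 − θ_2 = 149.9964° (wrapped to (-180°,180°])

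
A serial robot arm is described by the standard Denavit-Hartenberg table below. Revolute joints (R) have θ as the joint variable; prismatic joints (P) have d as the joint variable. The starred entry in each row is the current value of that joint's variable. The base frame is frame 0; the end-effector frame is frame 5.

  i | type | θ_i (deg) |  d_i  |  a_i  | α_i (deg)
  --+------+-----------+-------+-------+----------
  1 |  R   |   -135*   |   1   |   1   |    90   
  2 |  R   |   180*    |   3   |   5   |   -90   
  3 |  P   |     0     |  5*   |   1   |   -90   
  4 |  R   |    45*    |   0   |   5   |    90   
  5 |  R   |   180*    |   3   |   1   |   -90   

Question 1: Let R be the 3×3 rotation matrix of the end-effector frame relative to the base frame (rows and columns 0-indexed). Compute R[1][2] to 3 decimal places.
End-effector z-axis (col 2 of R) = (-0.7071,0.7071,0.0000)
R[1][2] = 0.7071

0.707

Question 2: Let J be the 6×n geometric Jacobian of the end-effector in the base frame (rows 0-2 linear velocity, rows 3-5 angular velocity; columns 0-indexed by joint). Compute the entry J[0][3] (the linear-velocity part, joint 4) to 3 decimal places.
axis z_3 = (0.7071,-0.7071,-0.0000); lever o_n−o_3 = (3.5000,3.5000,0.7071)
cross product → J_v[:, 3] = (-0.5000,-0.5000,4.9497)
J_ω[:, 3] = z_3
entry J[0][3] = -0.5000

-0.500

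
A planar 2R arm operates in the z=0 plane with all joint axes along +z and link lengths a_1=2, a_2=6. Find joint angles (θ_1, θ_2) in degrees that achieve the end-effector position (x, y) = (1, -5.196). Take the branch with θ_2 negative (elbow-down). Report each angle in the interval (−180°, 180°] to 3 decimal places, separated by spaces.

cos θ_2 = (27.9984−2²−6²)/(2·2·6) = -0.5001; θ_2 = -120.0044° (elbow-down)
β = atan2(-5.1960,1.0000) = -79.1063°; ψ = atan2(-5.1959,-1.0004) = -100.8981°
θ_1 = β − ψ = 21.7918°

21.792 -120.004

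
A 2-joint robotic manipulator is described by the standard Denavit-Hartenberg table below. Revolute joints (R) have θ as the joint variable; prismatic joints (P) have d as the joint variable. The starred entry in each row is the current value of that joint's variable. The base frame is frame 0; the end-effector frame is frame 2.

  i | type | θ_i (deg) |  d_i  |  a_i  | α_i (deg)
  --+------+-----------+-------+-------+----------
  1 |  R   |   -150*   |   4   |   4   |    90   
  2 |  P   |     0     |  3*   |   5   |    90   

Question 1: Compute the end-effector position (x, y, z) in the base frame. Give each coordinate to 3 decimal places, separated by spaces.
-9.294 -1.902 4.000

after link 1: o_1 = (-3.4641, -2.0000, 4.0000)
after link 2: o_2 = (-9.2942, -1.9019, 4.0000)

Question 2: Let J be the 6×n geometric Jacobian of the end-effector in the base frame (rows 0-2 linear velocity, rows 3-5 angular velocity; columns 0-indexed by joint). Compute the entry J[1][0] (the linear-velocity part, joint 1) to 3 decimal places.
-9.294

axis z_0 = ẑ; lever o_n−o_0 = (-9.2942,-1.9019,4.0000)
cross product → J_v[:, 0] = (1.9019,-9.2942,0.0000)
J_ω[:, 0] = z_0
entry J[1][0] = -9.2942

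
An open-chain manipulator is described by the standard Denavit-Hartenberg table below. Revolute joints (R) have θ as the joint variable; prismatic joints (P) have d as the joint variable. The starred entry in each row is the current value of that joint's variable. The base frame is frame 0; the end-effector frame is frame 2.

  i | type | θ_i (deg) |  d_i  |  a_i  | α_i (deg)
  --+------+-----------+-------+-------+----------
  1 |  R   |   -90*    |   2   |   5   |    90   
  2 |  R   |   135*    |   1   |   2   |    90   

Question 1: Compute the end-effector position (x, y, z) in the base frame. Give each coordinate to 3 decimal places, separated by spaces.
after link 1: o_1 = (0.0000, -5.0000, 2.0000)
after link 2: o_2 = (-1.0000, -3.5858, 3.4142)

-1.000 -3.586 3.414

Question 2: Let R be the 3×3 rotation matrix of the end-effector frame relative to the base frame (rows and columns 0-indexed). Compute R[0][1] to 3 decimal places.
End-effector y-axis (col 1 of R) = (-1.0000,-0.0000,0.0000)
R[0][1] = -1.0000

-1.000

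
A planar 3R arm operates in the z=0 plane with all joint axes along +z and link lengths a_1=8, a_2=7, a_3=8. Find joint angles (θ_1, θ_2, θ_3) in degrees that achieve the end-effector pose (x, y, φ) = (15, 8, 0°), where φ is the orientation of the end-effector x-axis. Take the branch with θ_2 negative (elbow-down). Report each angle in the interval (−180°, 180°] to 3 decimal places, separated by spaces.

wrist centre = target − a_3·(cos φ, sin φ) = (7.0000, 8.0000)
cos θ_2 = (113.0000−8²−7²)/(2·8·7) = 0.0000; θ_2 = -90.0000° (elbow-down)
β = atan2(8.0000,7.0000) = 48.8141°; ψ = atan2(-7.0000,8.0000) = -41.1859°
θ_1 = β − ψ = 90.0000°
θ_3 = φ − θ_1 − θ_2 = 0.0000° (wrapped to (-180°,180°])

90.000 -90.000 0.000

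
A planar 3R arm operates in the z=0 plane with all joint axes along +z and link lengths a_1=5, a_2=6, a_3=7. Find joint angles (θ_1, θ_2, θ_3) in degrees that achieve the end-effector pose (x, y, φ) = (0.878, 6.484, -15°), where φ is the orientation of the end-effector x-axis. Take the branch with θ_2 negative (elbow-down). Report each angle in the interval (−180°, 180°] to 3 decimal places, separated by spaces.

wrist centre = target − a_3·(cos φ, sin φ) = (-5.8835, 8.2957)
cos θ_2 = (103.4345−5²−6²)/(2·5·6) = 0.7072; θ_2 = -44.9890° (elbow-down)
β = atan2(8.2957,-5.8835) = 125.3449°; ψ = atan2(-4.2418,9.2435) = -24.6504°
θ_1 = β − ψ = 149.9954°
θ_3 = φ − θ_1 − θ_2 = -120.0063° (wrapped to (-180°,180°])

149.995 -44.989 -120.006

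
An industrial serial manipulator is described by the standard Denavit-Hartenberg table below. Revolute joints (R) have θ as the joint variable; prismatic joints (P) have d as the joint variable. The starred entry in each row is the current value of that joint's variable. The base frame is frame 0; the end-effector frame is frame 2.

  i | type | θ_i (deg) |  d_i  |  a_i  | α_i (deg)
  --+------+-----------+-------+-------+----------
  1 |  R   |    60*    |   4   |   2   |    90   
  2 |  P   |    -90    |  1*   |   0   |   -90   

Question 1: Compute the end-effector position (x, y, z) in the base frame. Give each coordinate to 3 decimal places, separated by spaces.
1.866 1.232 4.000

after link 1: o_1 = (1.0000, 1.7321, 4.0000)
after link 2: o_2 = (1.8660, 1.2321, 4.0000)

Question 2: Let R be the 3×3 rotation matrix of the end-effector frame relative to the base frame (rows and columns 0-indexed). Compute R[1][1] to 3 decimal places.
0.500

End-effector y-axis (col 1 of R) = (-0.8660,0.5000,-0.0000)
R[1][1] = 0.5000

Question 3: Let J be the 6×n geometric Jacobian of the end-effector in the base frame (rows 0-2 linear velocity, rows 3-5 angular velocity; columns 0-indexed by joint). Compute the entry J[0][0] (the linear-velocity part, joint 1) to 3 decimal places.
axis z_0 = ẑ; lever o_n−o_0 = (1.8660,1.2321,4.0000)
cross product → J_v[:, 0] = (-1.2321,1.8660,0.0000)
J_ω[:, 0] = z_0
entry J[0][0] = -1.2321

-1.232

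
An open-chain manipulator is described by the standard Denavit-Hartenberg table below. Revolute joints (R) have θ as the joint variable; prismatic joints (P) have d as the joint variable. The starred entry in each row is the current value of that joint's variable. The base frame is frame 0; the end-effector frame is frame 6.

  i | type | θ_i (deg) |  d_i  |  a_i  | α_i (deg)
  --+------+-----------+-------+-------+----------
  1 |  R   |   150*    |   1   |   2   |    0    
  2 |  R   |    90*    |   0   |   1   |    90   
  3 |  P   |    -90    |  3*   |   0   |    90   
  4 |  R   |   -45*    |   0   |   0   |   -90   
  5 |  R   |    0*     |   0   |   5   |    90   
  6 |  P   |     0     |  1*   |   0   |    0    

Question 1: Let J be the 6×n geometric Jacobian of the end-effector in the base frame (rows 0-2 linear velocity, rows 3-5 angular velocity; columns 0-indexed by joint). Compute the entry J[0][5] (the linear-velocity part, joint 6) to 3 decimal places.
0.500

prismatic axis z_5 = (0.5000,0.8660,-0.0000)
J_v[:, 5] = z_5; J_ω[:, 5] = (0,0,0)
entry J[0][5] = 0.5000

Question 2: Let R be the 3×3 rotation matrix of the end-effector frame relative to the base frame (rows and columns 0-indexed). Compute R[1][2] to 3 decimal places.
End-effector z-axis (col 2 of R) = (0.5000,0.8660,-0.0000)
R[1][2] = 0.8660

0.866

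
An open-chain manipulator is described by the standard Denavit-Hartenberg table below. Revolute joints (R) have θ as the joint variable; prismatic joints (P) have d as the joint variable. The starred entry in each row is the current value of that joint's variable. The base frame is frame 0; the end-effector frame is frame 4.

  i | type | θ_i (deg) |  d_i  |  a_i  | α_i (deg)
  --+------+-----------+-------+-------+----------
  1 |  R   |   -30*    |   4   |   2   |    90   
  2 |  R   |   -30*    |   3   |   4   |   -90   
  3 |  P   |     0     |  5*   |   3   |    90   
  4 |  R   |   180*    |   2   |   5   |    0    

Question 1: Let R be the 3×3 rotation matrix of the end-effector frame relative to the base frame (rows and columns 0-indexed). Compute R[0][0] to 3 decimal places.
End-effector x-axis (col 0 of R) = (-0.7500,0.4330,0.5000)
R[0][0] = -0.7500

-0.750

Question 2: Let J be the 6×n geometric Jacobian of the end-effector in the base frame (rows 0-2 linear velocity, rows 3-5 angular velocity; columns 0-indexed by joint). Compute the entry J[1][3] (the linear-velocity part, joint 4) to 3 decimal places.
axis z_3 = (-0.5000,-0.8660,0.0000); lever o_n−o_3 = (-4.7500,0.4330,2.5000)
cross product → J_v[:, 3] = (-2.1651,1.2500,-4.3301)
J_ω[:, 3] = z_3
entry J[1][3] = 1.2500

1.250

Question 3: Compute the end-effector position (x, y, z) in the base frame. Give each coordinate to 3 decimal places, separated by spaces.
2.897 -7.446 7.330

after link 1: o_1 = (1.7321, -1.0000, 4.0000)
after link 2: o_2 = (3.2321, -5.3301, 2.0000)
after link 3: o_3 = (7.6471, -7.8792, 4.8301)
after link 4: o_4 = (2.8971, -7.4462, 7.3301)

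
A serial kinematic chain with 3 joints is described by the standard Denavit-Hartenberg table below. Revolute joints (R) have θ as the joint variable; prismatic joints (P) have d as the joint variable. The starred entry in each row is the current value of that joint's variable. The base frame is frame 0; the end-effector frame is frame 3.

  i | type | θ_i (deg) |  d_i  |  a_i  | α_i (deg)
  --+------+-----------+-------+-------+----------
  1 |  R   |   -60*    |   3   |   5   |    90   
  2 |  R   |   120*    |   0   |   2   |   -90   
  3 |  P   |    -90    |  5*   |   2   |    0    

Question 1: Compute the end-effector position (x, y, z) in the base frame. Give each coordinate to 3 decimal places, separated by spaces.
after link 1: o_1 = (2.5000, -4.3301, 3.0000)
after link 2: o_2 = (2.0000, -3.4641, 4.7321)
after link 3: o_3 = (-1.8971, -0.7141, 2.2321)

-1.897 -0.714 2.232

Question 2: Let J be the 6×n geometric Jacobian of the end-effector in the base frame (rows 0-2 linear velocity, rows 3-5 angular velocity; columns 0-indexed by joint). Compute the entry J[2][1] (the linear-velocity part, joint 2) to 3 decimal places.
axis z_1 = (-0.8660,-0.5000,0.0000); lever o_n−o_1 = (-4.3971,3.6160,-0.7679)
cross product → J_v[:, 1] = (0.3840,-0.6651,-5.3301)
J_ω[:, 1] = z_1
entry J[2][1] = -5.3301

-5.330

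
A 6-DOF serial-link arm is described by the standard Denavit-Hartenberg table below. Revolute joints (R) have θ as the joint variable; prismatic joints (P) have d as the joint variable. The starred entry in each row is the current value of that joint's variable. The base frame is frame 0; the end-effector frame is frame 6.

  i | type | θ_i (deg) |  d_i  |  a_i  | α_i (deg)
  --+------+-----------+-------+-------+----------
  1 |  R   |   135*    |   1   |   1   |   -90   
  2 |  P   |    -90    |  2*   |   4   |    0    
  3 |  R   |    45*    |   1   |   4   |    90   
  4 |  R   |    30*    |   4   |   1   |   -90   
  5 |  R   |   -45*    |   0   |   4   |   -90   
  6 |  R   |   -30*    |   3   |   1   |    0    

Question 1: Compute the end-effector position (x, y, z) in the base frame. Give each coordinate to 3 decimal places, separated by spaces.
after link 1: o_1 = (-0.7071, 0.7071, 1.0000)
after link 2: o_2 = (-2.1213, -0.7071, 5.0000)
after link 3: o_3 = (-4.8284, 0.5858, 7.8284)
after link 4: o_4 = (-3.6150, -1.3348, 11.2692)
after link 5: o_5 = (-4.4255, -2.5242, 15.0013)
after link 6: o_6 = (-7.5114, -1.9837, 15.4316)

-7.511 -1.984 15.432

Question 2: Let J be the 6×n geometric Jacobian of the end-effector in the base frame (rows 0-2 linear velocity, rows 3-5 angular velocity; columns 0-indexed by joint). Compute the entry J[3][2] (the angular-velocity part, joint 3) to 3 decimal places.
axis z_2 = (-0.7071,-0.7071,0.0000); lever o_n−o_2 = (-5.3901,-1.2766,10.4316)
cross product → J_v[:, 2] = (-7.3762,7.3762,-2.9087)
J_ω[:, 2] = z_2
entry J[3][2] = -0.7071

-0.707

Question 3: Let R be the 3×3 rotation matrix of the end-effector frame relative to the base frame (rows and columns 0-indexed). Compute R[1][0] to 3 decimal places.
-0.689

End-effector x-axis (col 0 of R) = (-0.3567,-0.6887,0.6312)
R[1][0] = -0.6887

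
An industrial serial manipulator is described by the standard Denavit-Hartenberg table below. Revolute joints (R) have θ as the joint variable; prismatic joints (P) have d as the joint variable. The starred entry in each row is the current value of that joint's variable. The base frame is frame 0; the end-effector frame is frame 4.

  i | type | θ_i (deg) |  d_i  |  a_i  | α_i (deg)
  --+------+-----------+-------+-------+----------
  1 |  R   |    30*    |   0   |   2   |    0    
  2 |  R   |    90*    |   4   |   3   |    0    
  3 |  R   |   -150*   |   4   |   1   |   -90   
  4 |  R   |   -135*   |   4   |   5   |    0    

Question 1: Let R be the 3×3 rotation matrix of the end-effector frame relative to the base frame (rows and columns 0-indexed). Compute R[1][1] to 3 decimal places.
End-effector y-axis (col 1 of R) = (0.6124,-0.3536,0.7071)
R[1][1] = -0.3536

-0.354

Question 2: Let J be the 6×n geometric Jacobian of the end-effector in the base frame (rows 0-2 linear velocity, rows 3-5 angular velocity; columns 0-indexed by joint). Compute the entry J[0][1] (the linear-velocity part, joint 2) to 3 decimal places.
axis z_1 = (0.0000,0.0000,1.0000); lever o_n−o_1 = (-1.6958,7.3299,11.5355)
cross product → J_v[:, 1] = (-7.3299,-1.6958,0.0000)
J_ω[:, 1] = z_1
entry J[0][1] = -7.3299

-7.330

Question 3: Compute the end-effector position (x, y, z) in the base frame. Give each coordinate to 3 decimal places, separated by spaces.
0.036 8.330 11.536

after link 1: o_1 = (1.7321, 1.0000, 0.0000)
after link 2: o_2 = (0.2321, 3.5981, 4.0000)
after link 3: o_3 = (1.0981, 3.0981, 8.0000)
after link 4: o_4 = (0.0362, 8.3299, 11.5355)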